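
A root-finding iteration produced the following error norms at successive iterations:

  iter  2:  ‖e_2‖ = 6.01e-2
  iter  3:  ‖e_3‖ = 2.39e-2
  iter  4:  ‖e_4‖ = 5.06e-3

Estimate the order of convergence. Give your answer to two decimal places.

p ≈ ln(‖e_4‖/‖e_3‖) / ln(‖e_3‖/‖e_2‖)
  = ln(5.06e-3/2.39e-2) / ln(2.39e-2/6.01e-2)
  = ln(0.211715) / ln(0.397671)
  = -1.55251 / -0.92213 ≈ 1.68361

1.68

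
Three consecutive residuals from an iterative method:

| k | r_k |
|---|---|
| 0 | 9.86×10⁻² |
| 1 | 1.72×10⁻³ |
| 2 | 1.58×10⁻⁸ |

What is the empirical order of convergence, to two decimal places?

p ≈ ln(r_2/r_1) / ln(r_1/r_0)
  = ln(1.58×10⁻⁸/1.72×10⁻³) / ln(1.72×10⁻³/9.86×10⁻²)
  = ln(9.18605e-06) / ln(0.0174442)
  = -11.59782 / -4.04875 ≈ 2.86454

2.86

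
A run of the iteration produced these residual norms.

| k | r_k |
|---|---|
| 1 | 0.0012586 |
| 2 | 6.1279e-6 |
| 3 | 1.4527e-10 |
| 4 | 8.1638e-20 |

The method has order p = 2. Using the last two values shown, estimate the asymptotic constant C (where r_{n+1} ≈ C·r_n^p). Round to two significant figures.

C ≈ r_4 / r_3^2
  = 8.1638e-20 / (1.4527e-10)^2
  = 8.1638e-20 / 2.11034e-20 ≈ 3.8685

3.9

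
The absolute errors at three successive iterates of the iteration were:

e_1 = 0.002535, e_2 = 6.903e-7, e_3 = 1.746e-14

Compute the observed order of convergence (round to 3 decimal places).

2.131

p ≈ ln(e_3/e_2) / ln(e_2/e_1)
  = ln(1.746e-14/6.903e-7) / ln(6.903e-7/0.002535)
  = ln(2.52934e-08) / ln(0.000272308)
  = -17.492722 / -8.208577 ≈ 2.131030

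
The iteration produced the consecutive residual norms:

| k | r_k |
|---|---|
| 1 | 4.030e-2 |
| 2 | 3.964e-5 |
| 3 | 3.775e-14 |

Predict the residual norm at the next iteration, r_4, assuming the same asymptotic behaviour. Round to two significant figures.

First estimate the order: p ≈ ln(r_3/r_2) / ln(r_2/r_1) = ln(3.775e-14/3.964e-5)/ln(3.964e-5/4.030e-2) = ln(9.52321e-10)/ln(0.000983623) ≈ 2.9999.
Then r_4 ≈ r_3·(r_3/r_2)^p = 3.775e-14·(9.52321e-10)^2.9999 = 3.775e-14·8.6547e-28 ≈ 3.267e-41.

3.3e-41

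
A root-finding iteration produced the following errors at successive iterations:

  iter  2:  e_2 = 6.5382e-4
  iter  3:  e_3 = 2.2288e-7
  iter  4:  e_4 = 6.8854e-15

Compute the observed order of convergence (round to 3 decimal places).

p ≈ ln(e_4/e_3) / ln(e_3/e_2)
  = ln(6.8854e-15/2.2288e-7) / ln(2.2288e-7/6.5382e-4)
  = ln(3.08929e-08) / ln(0.000340889)
  = -17.292739 / -7.983954 ≈ 2.165937

2.166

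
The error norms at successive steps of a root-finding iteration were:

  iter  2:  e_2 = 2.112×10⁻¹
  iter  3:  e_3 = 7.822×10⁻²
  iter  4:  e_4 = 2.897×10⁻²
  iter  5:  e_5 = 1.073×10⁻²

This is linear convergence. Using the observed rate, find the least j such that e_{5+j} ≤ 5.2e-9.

Rate ρ ≈ e_5/e_4 = 1.073×10⁻²/2.897×10⁻² = 0.3704.
After j more steps, e_{5+j} ≈ 1.073×10⁻²·ρ^j; need ρ^j ≤ 5.2e-9/1.073×10⁻² = 4.84623e-07.
j ≥ ln(4.84623e-07)/ln(0.3704) = -14.5399/-0.99317 = 14.640.
So 15 more iterations are needed.

15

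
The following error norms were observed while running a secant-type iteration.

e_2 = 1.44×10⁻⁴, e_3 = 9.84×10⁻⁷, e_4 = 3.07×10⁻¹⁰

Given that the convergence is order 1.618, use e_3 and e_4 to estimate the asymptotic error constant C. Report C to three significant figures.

1.61

C ≈ e_4 / e_3^1.618
  = 3.07×10⁻¹⁰ / (9.84×10⁻⁷)^1.618
  = 3.07×10⁻¹⁰ / 1.90839e-10 ≈ 1.6087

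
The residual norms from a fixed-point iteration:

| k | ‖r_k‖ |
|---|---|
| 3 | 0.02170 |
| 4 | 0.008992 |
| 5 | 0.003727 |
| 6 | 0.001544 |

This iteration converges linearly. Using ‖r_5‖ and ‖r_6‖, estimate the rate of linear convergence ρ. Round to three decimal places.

0.414

ρ ≈ ‖r_6‖/‖r_5‖ = 0.001544/0.003727 = 0.41427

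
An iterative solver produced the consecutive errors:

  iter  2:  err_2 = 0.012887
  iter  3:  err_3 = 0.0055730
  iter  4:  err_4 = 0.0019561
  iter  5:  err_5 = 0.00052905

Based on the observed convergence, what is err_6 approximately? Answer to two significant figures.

1.0e-4

First estimate the order: p ≈ ln(err_5/err_4) / ln(err_4/err_3) = ln(0.00052905/0.0019561)/ln(0.0019561/0.0055730) = ln(0.270462)/ln(0.350996) ≈ 1.2489.
Then err_6 ≈ err_5·(err_5/err_4)^p = 0.00052905·(0.270462)^1.2489 = 0.00052905·0.195325 ≈ 0.0001033.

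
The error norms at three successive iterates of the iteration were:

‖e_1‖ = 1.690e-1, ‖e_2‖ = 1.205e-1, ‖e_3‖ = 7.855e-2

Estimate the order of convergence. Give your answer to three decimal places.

1.265

p ≈ ln(‖e_3‖/‖e_2‖) / ln(‖e_2‖/‖e_1‖)
  = ln(7.855e-2/1.205e-1) / ln(1.205e-1/1.690e-1)
  = ln(0.651867) / ln(0.713018)
  = -0.427915 / -0.338249 ≈ 1.265089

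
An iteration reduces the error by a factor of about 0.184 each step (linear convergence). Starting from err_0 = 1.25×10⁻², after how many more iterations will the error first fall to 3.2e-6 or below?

5

After k steps, err_k ≈ 1.25×10⁻²·0.184^k.
Need 0.184^k ≤ 3.2e-6/1.25×10⁻² = 0.000256.
k ≥ ln(0.000256)/ln(0.184) = -8.2703/-1.69282 = 4.886.
Smallest integer k = 5.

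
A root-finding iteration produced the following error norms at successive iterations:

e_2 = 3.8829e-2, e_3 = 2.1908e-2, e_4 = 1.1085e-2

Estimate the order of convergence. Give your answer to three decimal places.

1.190

p ≈ ln(e_4/e_3) / ln(e_3/e_2)
  = ln(1.1085e-2/2.1908e-2) / ln(2.1908e-2/3.8829e-2)
  = ln(0.50598) / ln(0.564217)
  = -0.681258 / -0.572316 ≈ 1.190353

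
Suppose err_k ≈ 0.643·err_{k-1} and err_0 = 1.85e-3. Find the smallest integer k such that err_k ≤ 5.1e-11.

After k steps, err_k ≈ 1.85e-3·0.643^k.
Need 0.643^k ≤ 5.1e-11/1.85e-3 = 2.75676e-08.
k ≥ ln(2.75676e-08)/ln(0.643) = -17.4066/-0.44161 = 39.416.
Smallest integer k = 40.

40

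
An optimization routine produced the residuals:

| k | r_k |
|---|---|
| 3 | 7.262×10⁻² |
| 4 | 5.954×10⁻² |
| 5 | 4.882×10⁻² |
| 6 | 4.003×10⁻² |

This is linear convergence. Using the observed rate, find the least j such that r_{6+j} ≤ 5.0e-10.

92

Rate ρ ≈ r_6/r_5 = 4.003×10⁻²/4.882×10⁻² = 0.8200.
After j more steps, r_{6+j} ≈ 4.003×10⁻²·ρ^j; need ρ^j ≤ 5.0e-10/4.003×10⁻² = 1.24906e-08.
j ≥ ln(1.24906e-08)/ln(0.8200) = -18.1983/-0.19845 = 91.702.
So 92 more iterations are needed.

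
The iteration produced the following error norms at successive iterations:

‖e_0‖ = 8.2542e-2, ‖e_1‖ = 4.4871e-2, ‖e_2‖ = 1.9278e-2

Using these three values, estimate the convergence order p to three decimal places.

p ≈ ln(‖e_2‖/‖e_1‖) / ln(‖e_1‖/‖e_0‖)
  = ln(1.9278e-2/4.4871e-2) / ln(4.4871e-2/8.2542e-2)
  = ln(0.429632) / ln(0.543614)
  = -0.844826 / -0.609516 ≈ 1.386060

1.386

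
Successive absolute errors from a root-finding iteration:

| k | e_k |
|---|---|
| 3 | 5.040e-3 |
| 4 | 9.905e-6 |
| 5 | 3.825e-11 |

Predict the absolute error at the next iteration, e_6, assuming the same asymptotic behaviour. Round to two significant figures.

First estimate the order: p ≈ ln(e_5/e_4) / ln(e_4/e_3) = ln(3.825e-11/9.905e-6)/ln(9.905e-6/5.040e-3) = ln(3.86169e-06)/ln(0.00196528) ≈ 2.0000.
Then e_6 ≈ e_5·(e_5/e_4)^p = 3.825e-11·(3.86169e-06)^2.0000 = 3.825e-11·1.49126e-11 ≈ 5.704e-22.

5.7e-22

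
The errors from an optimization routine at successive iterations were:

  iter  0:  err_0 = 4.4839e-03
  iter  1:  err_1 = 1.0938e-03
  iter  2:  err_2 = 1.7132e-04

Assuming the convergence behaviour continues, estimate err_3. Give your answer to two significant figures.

1.5e-5

First estimate the order: p ≈ ln(err_2/err_1) / ln(err_1/err_0) = ln(1.7132e-04/1.0938e-03)/ln(1.0938e-03/4.4839e-03) = ln(0.156628)/ln(0.243939) ≈ 1.3140.
Then err_3 ≈ err_2·(err_2/err_1)^p = 1.7132e-04·(0.156628)^1.3140 = 1.7132e-04·0.0875101 ≈ 1.499e-05.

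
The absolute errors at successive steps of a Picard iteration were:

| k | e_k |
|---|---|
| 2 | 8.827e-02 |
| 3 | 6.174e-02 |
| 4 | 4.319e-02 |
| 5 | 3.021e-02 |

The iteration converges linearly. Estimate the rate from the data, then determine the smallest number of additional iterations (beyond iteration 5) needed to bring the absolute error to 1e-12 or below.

Rate ρ ≈ e_5/e_4 = 3.021e-02/4.319e-02 = 0.6995.
After j more steps, e_{5+j} ≈ 3.021e-02·ρ^j; need ρ^j ≤ 1e-12/3.021e-02 = 3.31016e-11.
j ≥ ln(3.31016e-11)/ln(0.6995) = -24.1314/-0.35739 = 67.521.
So 68 more iterations are needed.

68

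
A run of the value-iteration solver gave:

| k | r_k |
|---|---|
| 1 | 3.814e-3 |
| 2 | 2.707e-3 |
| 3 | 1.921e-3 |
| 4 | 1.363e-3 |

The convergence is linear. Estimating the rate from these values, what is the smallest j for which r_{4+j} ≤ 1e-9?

Rate ρ ≈ r_4/r_3 = 1.363e-3/1.921e-3 = 0.7095.
After j more steps, r_{4+j} ≈ 1.363e-3·ρ^j; need ρ^j ≤ 1e-9/1.363e-3 = 7.33676e-07.
j ≥ ln(7.33676e-07)/ln(0.7095) = -14.1252/-0.34319 = 41.159.
So 42 more iterations are needed.

42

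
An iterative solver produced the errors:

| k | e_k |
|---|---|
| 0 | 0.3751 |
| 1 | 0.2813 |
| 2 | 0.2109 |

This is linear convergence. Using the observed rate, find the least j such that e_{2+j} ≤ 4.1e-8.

54

Rate ρ ≈ e_2/e_1 = 0.2109/0.2813 = 0.7497.
After j more steps, e_{2+j} ≈ 0.2109·ρ^j; need ρ^j ≤ 4.1e-8/0.2109 = 1.94405e-07.
j ≥ ln(1.94405e-07)/ln(0.7497) = -15.4533/-0.28808 = 53.642.
So 54 more iterations are needed.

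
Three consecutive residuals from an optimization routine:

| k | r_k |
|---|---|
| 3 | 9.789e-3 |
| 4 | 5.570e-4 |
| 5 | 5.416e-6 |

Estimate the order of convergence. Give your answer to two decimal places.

p ≈ ln(r_5/r_4) / ln(r_4/r_3)
  = ln(5.416e-6/5.570e-4) / ln(5.570e-4/9.789e-3)
  = ln(0.00972352) / ln(0.0569006)
  = -4.63321 / -2.86645 ≈ 1.61636

1.62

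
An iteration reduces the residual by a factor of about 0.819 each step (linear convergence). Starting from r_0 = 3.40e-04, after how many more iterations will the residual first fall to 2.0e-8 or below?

After k steps, r_k ≈ 3.40e-04·0.819^k.
Need 0.819^k ≤ 2.0e-8/3.40e-04 = 5.88235e-05.
k ≥ ln(5.88235e-05)/ln(0.819) = -9.7410/-0.19967 = 48.785.
Smallest integer k = 49.

49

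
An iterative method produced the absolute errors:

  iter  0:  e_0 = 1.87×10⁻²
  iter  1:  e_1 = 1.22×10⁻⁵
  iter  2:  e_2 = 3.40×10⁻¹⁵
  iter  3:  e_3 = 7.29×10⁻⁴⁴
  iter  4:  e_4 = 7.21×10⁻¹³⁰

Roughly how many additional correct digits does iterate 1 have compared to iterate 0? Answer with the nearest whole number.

Digits gained ≈ log₁₀(e_0/e_1) = log₁₀(1.87×10⁻²/1.22×10⁻⁵) = log₁₀(1532.79) ≈ 3.185.

3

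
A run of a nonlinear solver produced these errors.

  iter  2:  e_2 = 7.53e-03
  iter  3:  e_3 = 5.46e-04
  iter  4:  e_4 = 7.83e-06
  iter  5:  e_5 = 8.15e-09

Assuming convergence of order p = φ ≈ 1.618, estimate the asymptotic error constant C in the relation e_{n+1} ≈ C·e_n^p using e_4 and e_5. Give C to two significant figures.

C ≈ e_5 / e_4^1.618
  = 8.15e-09 / (7.83e-06)^1.618
  = 8.15e-09 / 5.4715e-09 ≈ 1.4895

1.5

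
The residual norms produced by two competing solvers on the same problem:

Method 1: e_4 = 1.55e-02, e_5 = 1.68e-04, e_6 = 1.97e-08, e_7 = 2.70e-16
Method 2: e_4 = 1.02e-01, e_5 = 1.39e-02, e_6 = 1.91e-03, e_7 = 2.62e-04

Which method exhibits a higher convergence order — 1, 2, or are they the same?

1

Method 1: p ≈ ln(2.70e-16/1.97e-08)/ln(1.97e-08/1.68e-04) ≈ 2.00.
Method 2: p ≈ ln(2.62e-04/1.91e-03)/ln(1.91e-03/1.39e-02) ≈ 1.00.
Method 1 has the higher order (≈2.0 vs ≈1.0).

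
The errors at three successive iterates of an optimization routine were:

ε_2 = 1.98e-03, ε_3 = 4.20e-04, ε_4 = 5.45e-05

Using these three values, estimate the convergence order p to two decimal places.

p ≈ ln(ε_4/ε_3) / ln(ε_3/ε_2)
  = ln(5.45e-05/4.20e-04) / ln(4.20e-04/1.98e-03)
  = ln(0.129762) / ln(0.212121)
  = -2.04205 / -1.55060 ≈ 1.31694

1.32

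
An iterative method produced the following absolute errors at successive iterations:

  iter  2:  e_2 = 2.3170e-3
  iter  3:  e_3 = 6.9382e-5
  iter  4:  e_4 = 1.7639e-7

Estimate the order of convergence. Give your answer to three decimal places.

p ≈ ln(e_4/e_3) / ln(e_3/e_2)
  = ln(1.7639e-7/6.9382e-5) / ln(6.9382e-5/2.3170e-3)
  = ln(0.0025423) / ln(0.0299448)
  = -5.974686 / -3.508400 ≈ 1.702966

1.703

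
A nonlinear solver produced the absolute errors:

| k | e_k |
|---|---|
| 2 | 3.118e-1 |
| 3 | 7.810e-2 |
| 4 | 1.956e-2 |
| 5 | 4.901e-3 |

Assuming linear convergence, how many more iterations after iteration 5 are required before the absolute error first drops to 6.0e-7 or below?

Rate ρ ≈ e_5/e_4 = 4.901e-3/1.956e-2 = 0.2506.
After j more steps, e_{5+j} ≈ 4.901e-3·ρ^j; need ρ^j ≤ 6.0e-7/4.901e-3 = 0.000122424.
j ≥ ln(0.000122424)/ln(0.2506) = -9.0080/-1.38390 = 6.509.
So 7 more iterations are needed.

7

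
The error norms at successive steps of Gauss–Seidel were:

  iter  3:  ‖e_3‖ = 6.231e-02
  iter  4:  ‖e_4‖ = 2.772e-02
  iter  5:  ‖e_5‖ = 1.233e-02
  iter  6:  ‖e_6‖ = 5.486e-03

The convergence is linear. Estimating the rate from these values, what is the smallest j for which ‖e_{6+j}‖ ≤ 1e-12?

Rate ρ ≈ ‖e_6‖/‖e_5‖ = 5.486e-03/1.233e-02 = 0.4449.
After j more steps, ‖e_{6+j}‖ ≈ 5.486e-03·ρ^j; need ρ^j ≤ 1e-12/5.486e-03 = 1.82282e-10.
j ≥ ln(1.82282e-10)/ln(0.4449) = -22.4255/-0.80991 = 27.689.
So 28 more iterations are needed.

28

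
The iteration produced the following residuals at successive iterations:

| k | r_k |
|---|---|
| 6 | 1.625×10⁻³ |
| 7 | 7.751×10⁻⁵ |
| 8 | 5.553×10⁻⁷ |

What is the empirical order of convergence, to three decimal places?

1.623

p ≈ ln(r_8/r_7) / ln(r_7/r_6)
  = ln(5.553×10⁻⁷/7.751×10⁻⁵) / ln(7.751×10⁻⁵/1.625×10⁻³)
  = ln(0.00716424) / ln(0.0476985)
  = -4.938653 / -3.042855 ≈ 1.623033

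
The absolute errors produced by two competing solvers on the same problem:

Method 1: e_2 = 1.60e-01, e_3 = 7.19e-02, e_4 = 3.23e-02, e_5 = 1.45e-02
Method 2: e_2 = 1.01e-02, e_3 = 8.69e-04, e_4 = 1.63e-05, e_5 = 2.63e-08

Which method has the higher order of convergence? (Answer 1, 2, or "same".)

2

Method 1: p ≈ ln(1.45e-02/3.23e-02)/ln(3.23e-02/7.19e-02) ≈ 1.00.
Method 2: p ≈ ln(2.63e-08/1.63e-05)/ln(1.63e-05/8.69e-04) ≈ 1.62.
Method 2 has the higher order (≈1.6 vs ≈1.0).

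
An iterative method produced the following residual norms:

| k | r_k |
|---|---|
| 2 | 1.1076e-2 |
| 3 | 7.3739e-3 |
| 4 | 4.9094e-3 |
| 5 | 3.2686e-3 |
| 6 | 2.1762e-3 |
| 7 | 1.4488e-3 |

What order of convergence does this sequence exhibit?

1

Consecutive ratios: r_7/r_6 = 1.4488e-3/2.1762e-3 = 0.665748, r_6/r_5 = 2.1762e-3/3.2686e-3 = 0.66579.
p ≈ ln(0.665748)/ln(0.66579) = -0.4068/-0.4068 ≈ 1.00.
So the convergence is linear (order 1).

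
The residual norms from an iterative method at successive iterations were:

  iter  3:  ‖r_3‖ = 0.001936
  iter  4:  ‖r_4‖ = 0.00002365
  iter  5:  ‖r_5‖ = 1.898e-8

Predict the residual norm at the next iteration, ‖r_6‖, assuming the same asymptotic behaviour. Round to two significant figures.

1.9e-13

First estimate the order: p ≈ ln(‖r_5‖/‖r_4‖) / ln(‖r_4‖/‖r_3‖) = ln(1.898e-8/0.00002365)/ln(0.00002365/0.001936) = ln(0.000802537)/ln(0.0122159) ≈ 1.6181.
Then ‖r_6‖ ≈ ‖r_5‖·(‖r_5‖/‖r_4‖)^p = 1.898e-8·(0.000802537)^1.6181 = 1.898e-8·9.79749e-06 ≈ 1.86e-13.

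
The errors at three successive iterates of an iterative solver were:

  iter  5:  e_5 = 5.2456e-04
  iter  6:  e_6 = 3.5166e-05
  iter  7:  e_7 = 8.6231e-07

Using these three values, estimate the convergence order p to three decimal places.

1.372

p ≈ ln(e_7/e_6) / ln(e_6/e_5)
  = ln(8.6231e-07/3.5166e-05) / ln(3.5166e-05/5.2456e-04)
  = ln(0.0245211) / ln(0.067039)
  = -3.708221 / -2.702481 ≈ 1.372154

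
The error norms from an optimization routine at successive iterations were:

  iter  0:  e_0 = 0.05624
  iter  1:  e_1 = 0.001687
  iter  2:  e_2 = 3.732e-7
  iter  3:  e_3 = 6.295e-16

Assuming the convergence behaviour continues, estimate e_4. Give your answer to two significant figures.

First estimate the order: p ≈ ln(e_3/e_2) / ln(e_2/e_1) = ln(6.295e-16/3.732e-7)/ln(3.732e-7/0.001687) = ln(1.68676e-09)/ln(0.000221221) ≈ 2.4001.
Then e_4 ≈ e_3·(e_3/e_2)^p = 6.295e-16·(1.68676e-09)^2.4001 = 6.295e-16·8.79125e-22 ≈ 5.534e-37.

5.5e-37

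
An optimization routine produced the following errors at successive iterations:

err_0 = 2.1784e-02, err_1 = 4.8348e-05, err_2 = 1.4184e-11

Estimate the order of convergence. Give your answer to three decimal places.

p ≈ ln(err_2/err_1) / ln(err_1/err_0)
  = ln(1.4184e-11/4.8348e-05) / ln(4.8348e-05/2.1784e-02)
  = ln(2.93373e-07) / ln(0.00221943)
  = -15.041821 / -6.110505 ≈ 2.461633

2.462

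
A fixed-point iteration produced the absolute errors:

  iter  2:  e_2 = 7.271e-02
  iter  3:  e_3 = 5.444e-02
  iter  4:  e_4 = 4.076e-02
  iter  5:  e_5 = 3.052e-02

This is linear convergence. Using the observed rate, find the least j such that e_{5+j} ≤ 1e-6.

36

Rate ρ ≈ e_5/e_4 = 3.052e-02/4.076e-02 = 0.7488.
After j more steps, e_{5+j} ≈ 3.052e-02·ρ^j; need ρ^j ≤ 1e-6/3.052e-02 = 3.27654e-05.
j ≥ ln(3.27654e-05)/ln(0.7488) = -10.3261/-0.28928 = 35.696.
So 36 more iterations are needed.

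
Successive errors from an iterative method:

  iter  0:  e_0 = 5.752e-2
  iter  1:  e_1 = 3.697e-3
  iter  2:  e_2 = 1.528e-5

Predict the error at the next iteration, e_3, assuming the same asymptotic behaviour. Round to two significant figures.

2.6e-10

First estimate the order: p ≈ ln(e_2/e_1) / ln(e_1/e_0) = ln(1.528e-5/3.697e-3)/ln(3.697e-3/5.752e-2) = ln(0.00413308)/ln(0.0642733) ≈ 1.9998.
Then e_3 ≈ e_2·(e_2/e_1)^p = 1.528e-5·(0.00413308)^1.9998 = 1.528e-5·1.71011e-05 ≈ 2.613e-10.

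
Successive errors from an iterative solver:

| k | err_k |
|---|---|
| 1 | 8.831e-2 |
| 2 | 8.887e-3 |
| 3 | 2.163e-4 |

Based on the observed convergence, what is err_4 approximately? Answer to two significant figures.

5.3e-7

First estimate the order: p ≈ ln(err_3/err_2) / ln(err_2/err_1) = ln(2.163e-4/8.887e-3)/ln(8.887e-3/8.831e-2) = ln(0.0243389)/ln(0.100634) ≈ 1.6181.
Then err_4 ≈ err_3·(err_3/err_2)^p = 2.163e-4·(0.0243389)^1.6181 = 2.163e-4·0.00244835 ≈ 5.296e-07.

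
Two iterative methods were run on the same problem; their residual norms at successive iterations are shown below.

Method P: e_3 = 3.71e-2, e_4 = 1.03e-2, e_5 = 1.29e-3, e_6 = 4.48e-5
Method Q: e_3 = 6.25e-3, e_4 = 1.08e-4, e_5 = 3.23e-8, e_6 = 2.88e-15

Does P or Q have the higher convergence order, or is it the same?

Method P: p ≈ ln(4.48e-5/1.29e-3)/ln(1.29e-3/1.03e-2) ≈ 1.62.
Method Q: p ≈ ln(2.88e-15/3.23e-8)/ln(3.23e-8/1.08e-4) ≈ 2.00.
Method Q has the higher order (≈2.0 vs ≈1.6).

Q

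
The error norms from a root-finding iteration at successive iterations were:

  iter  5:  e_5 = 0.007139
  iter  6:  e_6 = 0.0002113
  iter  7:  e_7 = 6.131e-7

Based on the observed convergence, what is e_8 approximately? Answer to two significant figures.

First estimate the order: p ≈ ln(e_7/e_6) / ln(e_6/e_5) = ln(6.131e-7/0.0002113)/ln(0.0002113/0.007139) = ln(0.00290156)/ln(0.029598) ≈ 1.6598.
Then e_8 ≈ e_7·(e_7/e_6)^p = 6.131e-7·(0.00290156)^1.6598 = 6.131e-7·6.14435e-05 ≈ 3.767e-11.

3.8e-11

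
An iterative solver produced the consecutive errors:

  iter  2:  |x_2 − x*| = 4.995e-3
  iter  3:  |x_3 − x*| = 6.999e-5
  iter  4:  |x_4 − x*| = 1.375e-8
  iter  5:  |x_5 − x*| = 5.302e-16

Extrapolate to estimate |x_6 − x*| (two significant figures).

First estimate the order: p ≈ ln(|x_5 − x*|/|x_4 − x*|) / ln(|x_4 − x*|/|x_3 − x*|) = ln(5.302e-16/1.375e-8)/ln(1.375e-8/6.999e-5) = ln(3.856e-08)/ln(0.000196457) ≈ 2.0001.
Then |x_6 − x*| ≈ |x_5 − x*|·(|x_5 − x*|/|x_4 − x*|)^p = 5.302e-16·(3.856e-08)^2.0001 = 5.302e-16·1.48434e-15 ≈ 7.87e-31.

7.9e-31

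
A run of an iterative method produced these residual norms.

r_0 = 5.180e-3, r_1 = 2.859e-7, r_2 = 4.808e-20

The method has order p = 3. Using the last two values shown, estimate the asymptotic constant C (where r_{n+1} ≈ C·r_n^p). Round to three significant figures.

2.06

C ≈ r_2 / r_1^3
  = 4.808e-20 / (2.859e-7)^3
  = 4.808e-20 / 2.33691e-20 ≈ 2.0574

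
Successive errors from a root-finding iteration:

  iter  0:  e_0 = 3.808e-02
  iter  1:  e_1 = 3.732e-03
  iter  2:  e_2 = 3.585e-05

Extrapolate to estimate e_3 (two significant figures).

3.3e-9

First estimate the order: p ≈ ln(e_2/e_1) / ln(e_1/e_0) = ln(3.585e-05/3.732e-03)/ln(3.732e-03/3.808e-02) = ln(0.00960611)/ln(0.0980042) ≈ 1.9999.
Then e_3 ≈ e_2·(e_2/e_1)^p = 3.585e-05·(0.00960611)^1.9999 = 3.585e-05·9.23202e-05 ≈ 3.31e-09.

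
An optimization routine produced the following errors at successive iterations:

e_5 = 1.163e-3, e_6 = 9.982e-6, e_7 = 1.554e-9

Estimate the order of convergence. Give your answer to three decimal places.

p ≈ ln(e_7/e_6) / ln(e_6/e_5)
  = ln(1.554e-9/9.982e-6) / ln(9.982e-6/1.163e-3)
  = ln(0.00015568) / ln(0.00858298)
  = -8.767708 / -4.757974 ≈ 1.842740

1.843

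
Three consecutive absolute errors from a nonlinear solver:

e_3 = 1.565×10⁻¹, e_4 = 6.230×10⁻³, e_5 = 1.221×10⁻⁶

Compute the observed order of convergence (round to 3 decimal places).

p ≈ ln(e_5/e_4) / ln(e_4/e_3)
  = ln(1.221×10⁻⁶/6.230×10⁻³) / ln(6.230×10⁻³/1.565×10⁻¹)
  = ln(0.000195987) / ln(0.0398083)
  = -8.537462 / -3.223680 ≈ 2.648359

2.648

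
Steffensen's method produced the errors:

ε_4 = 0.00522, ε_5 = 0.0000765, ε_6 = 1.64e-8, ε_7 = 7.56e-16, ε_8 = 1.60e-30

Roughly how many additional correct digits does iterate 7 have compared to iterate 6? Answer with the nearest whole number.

Digits gained ≈ log₁₀(ε_6/ε_7) = log₁₀(1.64e-8/7.56e-16) = log₁₀(2.16931e+07) ≈ 7.336.

7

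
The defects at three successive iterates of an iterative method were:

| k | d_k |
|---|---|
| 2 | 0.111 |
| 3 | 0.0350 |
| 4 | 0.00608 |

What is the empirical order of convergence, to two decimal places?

1.52

p ≈ ln(d_4/d_3) / ln(d_3/d_2)
  = ln(0.00608/0.0350) / ln(0.0350/0.111)
  = ln(0.173714) / ln(0.315315)
  = -1.75035 / -1.15418 ≈ 1.51653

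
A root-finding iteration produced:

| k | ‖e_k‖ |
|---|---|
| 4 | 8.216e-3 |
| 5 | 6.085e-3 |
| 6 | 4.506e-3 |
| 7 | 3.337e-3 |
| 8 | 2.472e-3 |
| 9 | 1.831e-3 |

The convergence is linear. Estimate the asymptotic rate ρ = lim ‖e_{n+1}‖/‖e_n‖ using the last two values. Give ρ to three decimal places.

ρ ≈ ‖e_9‖/‖e_8‖ = 1.831e-3/2.472e-3 = 0.74070

0.741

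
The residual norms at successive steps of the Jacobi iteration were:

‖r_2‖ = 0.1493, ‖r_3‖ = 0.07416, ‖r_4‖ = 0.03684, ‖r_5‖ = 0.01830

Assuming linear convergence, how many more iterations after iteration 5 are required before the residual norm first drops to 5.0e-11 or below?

Rate ρ ≈ ‖r_5‖/‖r_4‖ = 0.01830/0.03684 = 0.4967.
After j more steps, ‖r_{5+j}‖ ≈ 0.01830·ρ^j; need ρ^j ≤ 5.0e-11/0.01830 = 2.73224e-09.
j ≥ ln(2.73224e-09)/ln(0.4967) = -19.7181/-0.69977 = 28.178.
So 29 more iterations are needed.

29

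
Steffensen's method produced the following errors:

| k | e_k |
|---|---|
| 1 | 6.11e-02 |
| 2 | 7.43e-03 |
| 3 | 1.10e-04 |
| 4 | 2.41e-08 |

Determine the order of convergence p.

2

Consecutive ratios: e_4/e_3 = 2.41e-08/1.10e-04 = 0.000219091, e_3/e_2 = 1.10e-04/7.43e-03 = 0.0148048.
p ≈ ln(0.000219091)/ln(0.0148048) = -8.4260/-4.2128 ≈ 2.00.
So the convergence is quadratic (order 2).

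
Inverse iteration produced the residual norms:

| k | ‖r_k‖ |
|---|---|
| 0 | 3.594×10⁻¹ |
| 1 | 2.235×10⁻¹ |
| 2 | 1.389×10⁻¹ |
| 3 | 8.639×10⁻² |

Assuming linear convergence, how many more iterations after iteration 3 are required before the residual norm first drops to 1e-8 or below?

Rate ρ ≈ ‖r_3‖/‖r_2‖ = 8.639×10⁻²/1.389×10⁻¹ = 0.6220.
After j more steps, ‖r_{3+j}‖ ≈ 8.639×10⁻²·ρ^j; need ρ^j ≤ 1e-8/8.639×10⁻² = 1.15754e-07.
j ≥ ln(1.15754e-07)/ln(0.6220) = -15.9718/-0.47482 = 33.638.
So 34 more iterations are needed.

34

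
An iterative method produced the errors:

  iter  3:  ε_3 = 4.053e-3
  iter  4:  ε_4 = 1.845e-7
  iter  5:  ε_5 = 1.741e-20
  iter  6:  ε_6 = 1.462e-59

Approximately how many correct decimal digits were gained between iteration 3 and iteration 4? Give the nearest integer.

4

Digits gained ≈ log₁₀(ε_3/ε_4) = log₁₀(4.053e-3/1.845e-7) = log₁₀(21967.5) ≈ 4.342.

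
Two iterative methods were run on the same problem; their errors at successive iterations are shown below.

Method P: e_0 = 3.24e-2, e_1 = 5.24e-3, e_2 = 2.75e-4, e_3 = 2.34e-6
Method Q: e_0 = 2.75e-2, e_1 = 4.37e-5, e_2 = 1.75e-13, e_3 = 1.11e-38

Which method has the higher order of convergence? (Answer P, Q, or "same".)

Q

Method P: p ≈ ln(2.34e-6/2.75e-4)/ln(2.75e-4/5.24e-3) ≈ 1.62.
Method Q: p ≈ ln(1.11e-38/1.75e-13)/ln(1.75e-13/4.37e-5) ≈ 3.00.
Method Q has the higher order (≈3.0 vs ≈1.6).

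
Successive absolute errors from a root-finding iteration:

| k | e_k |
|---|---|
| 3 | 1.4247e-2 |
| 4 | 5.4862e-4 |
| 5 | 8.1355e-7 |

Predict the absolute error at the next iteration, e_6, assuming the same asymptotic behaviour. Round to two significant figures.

First estimate the order: p ≈ ln(e_5/e_4) / ln(e_4/e_3) = ln(8.1355e-7/5.4862e-4)/ln(5.4862e-4/1.4247e-2) = ln(0.0014829)/ln(0.0385078) ≈ 2.0000.
Then e_6 ≈ e_5·(e_5/e_4)^p = 8.1355e-7·(0.0014829)^2.0000 = 8.1355e-7·2.19899e-06 ≈ 1.789e-12.

1.8e-12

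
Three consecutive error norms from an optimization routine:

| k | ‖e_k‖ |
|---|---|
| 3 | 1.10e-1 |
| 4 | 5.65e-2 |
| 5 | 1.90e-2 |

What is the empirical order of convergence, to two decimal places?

p ≈ ln(‖e_5‖/‖e_4‖) / ln(‖e_4‖/‖e_3‖)
  = ln(1.90e-2/5.65e-2) / ln(5.65e-2/1.10e-1)
  = ln(0.336283) / ln(0.513636)
  = -1.08980 / -0.66624 ≈ 1.63575

1.64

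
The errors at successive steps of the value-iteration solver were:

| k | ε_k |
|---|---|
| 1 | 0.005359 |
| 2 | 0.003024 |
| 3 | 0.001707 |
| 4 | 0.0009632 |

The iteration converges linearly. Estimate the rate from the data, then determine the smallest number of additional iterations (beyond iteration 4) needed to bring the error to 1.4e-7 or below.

16

Rate ρ ≈ ε_4/ε_3 = 0.0009632/0.001707 = 0.5643.
After j more steps, ε_{4+j} ≈ 0.0009632·ρ^j; need ρ^j ≤ 1.4e-7/0.0009632 = 0.000145349.
j ≥ ln(0.000145349)/ln(0.5643) = -8.8364/-0.57217 = 15.444.
So 16 more iterations are needed.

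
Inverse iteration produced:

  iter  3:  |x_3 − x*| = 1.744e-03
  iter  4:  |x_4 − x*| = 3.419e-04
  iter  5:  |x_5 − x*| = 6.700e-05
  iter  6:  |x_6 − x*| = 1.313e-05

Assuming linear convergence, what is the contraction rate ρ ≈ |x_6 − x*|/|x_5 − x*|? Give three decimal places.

0.196

ρ ≈ |x_6 − x*|/|x_5 − x*| = 1.313e-05/6.700e-05 = 0.19597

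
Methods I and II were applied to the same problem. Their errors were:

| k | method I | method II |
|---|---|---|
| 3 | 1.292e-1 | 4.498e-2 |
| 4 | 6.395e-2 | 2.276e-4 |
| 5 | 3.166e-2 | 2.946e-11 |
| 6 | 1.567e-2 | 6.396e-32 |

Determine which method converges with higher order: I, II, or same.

II

Method I: p ≈ ln(1.567e-2/3.166e-2)/ln(3.166e-2/6.395e-2) ≈ 1.00.
Method II: p ≈ ln(6.396e-32/2.946e-11)/ln(2.946e-11/2.276e-4) ≈ 3.00.
Method II has the higher order (≈3.0 vs ≈1.0).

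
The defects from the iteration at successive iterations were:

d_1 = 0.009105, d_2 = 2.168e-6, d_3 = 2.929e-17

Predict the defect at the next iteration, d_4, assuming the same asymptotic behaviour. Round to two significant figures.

First estimate the order: p ≈ ln(d_3/d_2) / ln(d_2/d_1) = ln(2.929e-17/2.168e-6)/ln(2.168e-6/0.009105) = ln(1.35101e-11)/ln(0.000238111) ≈ 2.9999.
Then d_4 ≈ d_3·(d_3/d_2)^p = 2.929e-17·(1.35101e-11)^2.9999 = 2.929e-17·2.47208e-33 ≈ 7.241e-50.

7.2e-50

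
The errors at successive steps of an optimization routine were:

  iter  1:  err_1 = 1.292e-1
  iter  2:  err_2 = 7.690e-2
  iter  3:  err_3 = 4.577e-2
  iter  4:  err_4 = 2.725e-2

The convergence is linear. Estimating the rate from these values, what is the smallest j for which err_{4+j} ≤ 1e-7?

25

Rate ρ ≈ err_4/err_3 = 2.725e-2/4.577e-2 = 0.5954.
After j more steps, err_{4+j} ≈ 2.725e-2·ρ^j; need ρ^j ≤ 1e-7/2.725e-2 = 3.66972e-06.
j ≥ ln(3.66972e-06)/ln(0.5954) = -12.5154/-0.51852 = 24.137.
So 25 more iterations are needed.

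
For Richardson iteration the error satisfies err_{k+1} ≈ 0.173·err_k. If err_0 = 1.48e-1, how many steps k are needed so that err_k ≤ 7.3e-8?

After k steps, err_k ≈ 1.48e-1·0.173^k.
Need 0.173^k ≤ 7.3e-8/1.48e-1 = 4.93243e-07.
k ≥ ln(4.93243e-07)/ln(0.173) = -14.5223/-1.75446 = 8.277.
Smallest integer k = 9.

9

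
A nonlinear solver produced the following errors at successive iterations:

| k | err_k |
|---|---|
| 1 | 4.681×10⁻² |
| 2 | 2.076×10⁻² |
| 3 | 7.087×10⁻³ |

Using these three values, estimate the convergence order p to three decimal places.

p ≈ ln(err_3/err_2) / ln(err_2/err_1)
  = ln(7.087×10⁻³/2.076×10⁻²) / ln(2.076×10⁻²/4.681×10⁻²)
  = ln(0.341378) / ln(0.443495)
  = -1.074765 / -0.813069 ≈ 1.321862

1.322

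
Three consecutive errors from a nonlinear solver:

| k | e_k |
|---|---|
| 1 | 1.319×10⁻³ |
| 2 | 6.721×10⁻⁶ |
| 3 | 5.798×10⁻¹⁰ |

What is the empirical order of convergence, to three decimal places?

p ≈ ln(e_3/e_2) / ln(e_2/e_1)
  = ln(5.798×10⁻¹⁰/6.721×10⁻⁶) / ln(6.721×10⁻⁶/1.319×10⁻³)
  = ln(8.62669e-05) / ln(0.00509553)
  = -9.358065 / -5.279392 ≈ 1.772565

1.773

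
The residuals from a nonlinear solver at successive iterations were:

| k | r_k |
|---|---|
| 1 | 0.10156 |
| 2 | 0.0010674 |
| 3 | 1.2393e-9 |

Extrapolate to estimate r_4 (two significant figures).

First estimate the order: p ≈ ln(r_3/r_2) / ln(r_2/r_1) = ln(1.2393e-9/0.0010674)/ln(0.0010674/0.10156) = ln(1.16105e-06)/ln(0.01051) ≈ 3.0000.
Then r_4 ≈ r_3·(r_3/r_2)^p = 1.2393e-9·(1.16105e-06)^3.0000 = 1.2393e-9·1.56514e-18 ≈ 1.94e-27.

1.9e-27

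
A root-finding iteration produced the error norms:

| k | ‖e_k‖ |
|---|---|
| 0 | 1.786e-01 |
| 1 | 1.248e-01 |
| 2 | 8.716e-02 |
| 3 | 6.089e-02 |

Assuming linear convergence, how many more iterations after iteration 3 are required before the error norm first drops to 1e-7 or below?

Rate ρ ≈ ‖e_3‖/‖e_2‖ = 6.089e-02/8.716e-02 = 0.6986.
After j more steps, ‖e_{3+j}‖ ≈ 6.089e-02·ρ^j; need ρ^j ≤ 1e-7/6.089e-02 = 1.64231e-06.
j ≥ ln(1.64231e-06)/ln(0.6986) = -13.3194/-0.35868 = 37.134.
So 38 more iterations are needed.

38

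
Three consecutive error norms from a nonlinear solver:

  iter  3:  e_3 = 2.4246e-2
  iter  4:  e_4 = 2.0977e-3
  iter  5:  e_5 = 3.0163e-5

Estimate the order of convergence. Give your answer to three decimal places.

p ≈ ln(e_5/e_4) / ln(e_4/e_3)
  = ln(3.0163e-5/2.0977e-3) / ln(2.0977e-3/2.4246e-2)
  = ln(0.0143791) / ln(0.0865174)
  = -4.241980 / -2.447410 ≈ 1.733253

1.733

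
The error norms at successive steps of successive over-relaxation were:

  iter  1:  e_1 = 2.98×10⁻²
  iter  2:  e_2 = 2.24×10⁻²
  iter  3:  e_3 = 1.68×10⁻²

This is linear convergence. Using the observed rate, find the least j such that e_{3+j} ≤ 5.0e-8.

45

Rate ρ ≈ e_3/e_2 = 1.68×10⁻²/2.24×10⁻² = 0.7500.
After j more steps, e_{3+j} ≈ 1.68×10⁻²·ρ^j; need ρ^j ≤ 5.0e-8/1.68×10⁻² = 2.97619e-06.
j ≥ ln(2.97619e-06)/ln(0.7500) = -12.7249/-0.28768 = 44.233.
So 45 more iterations are needed.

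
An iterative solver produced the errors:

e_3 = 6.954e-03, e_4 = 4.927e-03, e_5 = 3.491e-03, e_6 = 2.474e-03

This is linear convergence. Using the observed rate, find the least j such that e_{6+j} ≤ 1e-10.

Rate ρ ≈ e_6/e_5 = 2.474e-03/3.491e-03 = 0.7087.
After j more steps, e_{6+j} ≈ 2.474e-03·ρ^j; need ρ^j ≤ 1e-10/2.474e-03 = 4.04204e-08.
j ≥ ln(4.04204e-08)/ln(0.7087) = -17.0239/-0.34432 = 49.442.
So 50 more iterations are needed.

50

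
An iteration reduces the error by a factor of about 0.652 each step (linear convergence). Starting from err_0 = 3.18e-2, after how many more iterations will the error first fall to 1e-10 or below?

After k steps, err_k ≈ 3.18e-2·0.652^k.
Need 0.652^k ≤ 1e-10/3.18e-2 = 3.14465e-09.
k ≥ ln(3.14465e-09)/ln(0.652) = -19.5776/-0.42771 = 45.773.
Smallest integer k = 46.

46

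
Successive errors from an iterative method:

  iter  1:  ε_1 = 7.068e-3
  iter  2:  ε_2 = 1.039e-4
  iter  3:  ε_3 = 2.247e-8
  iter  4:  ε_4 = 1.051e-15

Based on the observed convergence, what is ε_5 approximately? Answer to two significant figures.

2.3e-30

First estimate the order: p ≈ ln(ε_4/ε_3) / ln(ε_3/ε_2) = ln(1.051e-15/2.247e-8)/ln(2.247e-8/1.039e-4) = ln(4.67735e-08)/ln(0.000216266) ≈ 2.0000.
Then ε_5 ≈ ε_4·(ε_4/ε_3)^p = 1.051e-15·(4.67735e-08)^2.0000 = 1.051e-15·2.18776e-15 ≈ 2.299e-30.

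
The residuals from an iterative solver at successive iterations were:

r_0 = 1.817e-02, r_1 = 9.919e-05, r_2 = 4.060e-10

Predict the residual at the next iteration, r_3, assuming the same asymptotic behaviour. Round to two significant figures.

6.0e-23

First estimate the order: p ≈ ln(r_2/r_1) / ln(r_1/r_0) = ln(4.060e-10/9.919e-05)/ln(9.919e-05/1.817e-02) = ln(4.09315e-06)/ln(0.005459) ≈ 2.3810.
Then r_3 ≈ r_2·(r_2/r_1)^p = 4.060e-10·(4.09315e-06)^2.3810 = 4.060e-10·1.48357e-13 ≈ 6.023e-23.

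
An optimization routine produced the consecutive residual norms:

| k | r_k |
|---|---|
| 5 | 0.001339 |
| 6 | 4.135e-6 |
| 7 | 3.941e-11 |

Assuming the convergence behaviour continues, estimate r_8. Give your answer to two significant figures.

3.6e-21

First estimate the order: p ≈ ln(r_7/r_6) / ln(r_6/r_5) = ln(3.941e-11/4.135e-6)/ln(4.135e-6/0.001339) = ln(9.53083e-06)/ln(0.00308813) ≈ 2.0001.
Then r_8 ≈ r_7·(r_7/r_6)^p = 3.941e-11·(9.53083e-06)^2.0001 = 3.941e-11·9.07318e-11 ≈ 3.576e-21.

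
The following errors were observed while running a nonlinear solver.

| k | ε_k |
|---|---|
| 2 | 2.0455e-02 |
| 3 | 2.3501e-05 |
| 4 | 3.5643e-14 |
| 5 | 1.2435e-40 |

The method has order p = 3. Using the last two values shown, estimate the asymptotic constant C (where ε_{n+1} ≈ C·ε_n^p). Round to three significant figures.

2.75

C ≈ ε_5 / ε_4^3
  = 1.2435e-40 / (3.5643e-14)^3
  = 1.2435e-40 / 4.52817e-41 ≈ 2.7461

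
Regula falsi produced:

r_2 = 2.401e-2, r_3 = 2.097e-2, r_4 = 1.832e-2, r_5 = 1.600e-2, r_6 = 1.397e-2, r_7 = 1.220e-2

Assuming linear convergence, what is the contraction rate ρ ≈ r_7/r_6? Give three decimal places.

0.873

ρ ≈ r_7/r_6 = 1.220e-2/1.397e-2 = 0.87330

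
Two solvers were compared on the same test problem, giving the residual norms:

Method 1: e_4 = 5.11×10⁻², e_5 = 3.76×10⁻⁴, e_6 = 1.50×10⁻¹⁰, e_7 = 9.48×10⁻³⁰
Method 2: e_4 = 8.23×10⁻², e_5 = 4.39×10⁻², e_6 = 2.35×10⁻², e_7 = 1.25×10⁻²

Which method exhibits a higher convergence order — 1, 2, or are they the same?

1

Method 1: p ≈ ln(9.48×10⁻³⁰/1.50×10⁻¹⁰)/ln(1.50×10⁻¹⁰/3.76×10⁻⁴) ≈ 3.00.
Method 2: p ≈ ln(1.25×10⁻²/2.35×10⁻²)/ln(2.35×10⁻²/4.39×10⁻²) ≈ 1.01.
Method 1 has the higher order (≈3.0 vs ≈1.0).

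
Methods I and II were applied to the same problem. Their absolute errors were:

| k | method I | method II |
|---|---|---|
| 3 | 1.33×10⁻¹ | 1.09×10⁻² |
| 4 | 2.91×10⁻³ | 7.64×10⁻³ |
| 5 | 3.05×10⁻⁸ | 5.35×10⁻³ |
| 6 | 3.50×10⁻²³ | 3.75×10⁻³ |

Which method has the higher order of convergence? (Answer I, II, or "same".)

I

Method I: p ≈ ln(3.50×10⁻²³/3.05×10⁻⁸)/ln(3.05×10⁻⁸/2.91×10⁻³) ≈ 3.00.
Method II: p ≈ ln(3.75×10⁻³/5.35×10⁻³)/ln(5.35×10⁻³/7.64×10⁻³) ≈ 1.00.
Method I has the higher order (≈3.0 vs ≈1.0).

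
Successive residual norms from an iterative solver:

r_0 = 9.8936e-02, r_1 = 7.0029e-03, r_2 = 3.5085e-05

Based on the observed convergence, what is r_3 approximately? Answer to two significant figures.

First estimate the order: p ≈ ln(r_2/r_1) / ln(r_1/r_0) = ln(3.5085e-05/7.0029e-03)/ln(7.0029e-03/9.8936e-02) = ln(0.00501007)/ln(0.0707821) ≈ 2.0000.
Then r_3 ≈ r_2·(r_2/r_1)^p = 3.5085e-05·(0.00501007)^2.0000 = 3.5085e-05·2.51008e-05 ≈ 8.807e-10.

8.8e-10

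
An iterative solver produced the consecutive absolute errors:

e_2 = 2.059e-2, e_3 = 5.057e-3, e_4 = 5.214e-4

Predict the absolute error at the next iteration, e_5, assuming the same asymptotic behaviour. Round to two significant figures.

First estimate the order: p ≈ ln(e_4/e_3) / ln(e_3/e_2) = ln(5.214e-4/5.057e-3)/ln(5.057e-3/2.059e-2) = ln(0.103105)/ln(0.245605) ≈ 1.6182.
Then e_5 ≈ e_4·(e_4/e_3)^p = 5.214e-4·(0.103105)^1.6182 = 5.214e-4·0.0253098 ≈ 1.32e-05.

1.3e-5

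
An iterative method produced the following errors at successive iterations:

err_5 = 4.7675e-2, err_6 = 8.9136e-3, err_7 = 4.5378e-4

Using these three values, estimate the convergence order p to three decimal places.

1.776

p ≈ ln(err_7/err_6) / ln(err_6/err_5)
  = ln(4.5378e-4/8.9136e-3) / ln(8.9136e-3/4.7675e-2)
  = ln(0.0509087) / ln(0.186966)
  = -2.977721 / -1.676828 ≈ 1.775806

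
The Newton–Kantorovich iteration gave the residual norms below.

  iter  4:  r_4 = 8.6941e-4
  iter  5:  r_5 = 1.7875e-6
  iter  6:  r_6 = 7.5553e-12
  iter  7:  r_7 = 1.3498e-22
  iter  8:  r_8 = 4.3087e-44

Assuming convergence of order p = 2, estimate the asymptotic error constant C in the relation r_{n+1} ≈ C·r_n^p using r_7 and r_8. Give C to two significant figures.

2.4

C ≈ r_8 / r_7^2
  = 4.3087e-44 / (1.3498e-22)^2
  = 4.3087e-44 / 1.82196e-44 ≈ 2.3649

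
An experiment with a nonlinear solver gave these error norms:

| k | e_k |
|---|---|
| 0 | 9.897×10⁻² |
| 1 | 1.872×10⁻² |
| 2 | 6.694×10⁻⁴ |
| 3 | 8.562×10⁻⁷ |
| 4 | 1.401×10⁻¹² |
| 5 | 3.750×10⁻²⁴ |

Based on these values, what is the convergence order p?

Consecutive ratios: e_5/e_4 = 3.750×10⁻²⁴/1.401×10⁻¹² = 2.67666e-12, e_4/e_3 = 1.401×10⁻¹²/8.562×10⁻⁷ = 1.6363e-06.
p ≈ ln(2.67666e-12)/ln(1.6363e-06) = -26.6465/-13.3231 ≈ 2.00.
So the convergence is quadratic (order 2).

2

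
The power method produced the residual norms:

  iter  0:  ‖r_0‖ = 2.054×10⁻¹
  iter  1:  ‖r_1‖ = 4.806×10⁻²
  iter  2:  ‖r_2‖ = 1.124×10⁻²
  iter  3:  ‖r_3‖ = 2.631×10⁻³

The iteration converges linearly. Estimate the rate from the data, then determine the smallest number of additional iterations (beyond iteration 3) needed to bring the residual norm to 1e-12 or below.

Rate ρ ≈ ‖r_3‖/‖r_2‖ = 2.631×10⁻³/1.124×10⁻² = 0.2341.
After j more steps, ‖r_{3+j}‖ ≈ 2.631×10⁻³·ρ^j; need ρ^j ≤ 1e-12/2.631×10⁻³ = 3.80084e-10.
j ≥ ln(3.80084e-10)/ln(0.2341) = -21.6906/-1.45201 = 14.938.
So 15 more iterations are needed.

15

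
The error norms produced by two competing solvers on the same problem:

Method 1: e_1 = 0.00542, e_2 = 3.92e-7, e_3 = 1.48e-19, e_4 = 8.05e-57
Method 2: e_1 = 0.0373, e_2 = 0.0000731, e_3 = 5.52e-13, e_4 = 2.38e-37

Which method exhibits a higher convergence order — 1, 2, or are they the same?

same

Method 1: p ≈ ln(8.05e-57/1.48e-19)/ln(1.48e-19/3.92e-7) ≈ 3.00.
Method 2: p ≈ ln(2.38e-37/5.52e-13)/ln(5.52e-13/0.0000731) ≈ 3.00.
Both orders ≈ 3.0 — effectively the same.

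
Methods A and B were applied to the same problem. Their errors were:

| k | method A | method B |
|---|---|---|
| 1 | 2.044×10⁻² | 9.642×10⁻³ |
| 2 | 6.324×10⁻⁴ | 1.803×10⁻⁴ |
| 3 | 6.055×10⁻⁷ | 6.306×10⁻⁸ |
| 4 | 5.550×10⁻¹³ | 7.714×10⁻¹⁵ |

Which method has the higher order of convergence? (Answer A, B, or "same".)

same

Method A: p ≈ ln(5.550×10⁻¹³/6.055×10⁻⁷)/ln(6.055×10⁻⁷/6.324×10⁻⁴) ≈ 2.00.
Method B: p ≈ ln(7.714×10⁻¹⁵/6.306×10⁻⁸)/ln(6.306×10⁻⁸/1.803×10⁻⁴) ≈ 2.00.
Both orders ≈ 2.0 — effectively the same.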